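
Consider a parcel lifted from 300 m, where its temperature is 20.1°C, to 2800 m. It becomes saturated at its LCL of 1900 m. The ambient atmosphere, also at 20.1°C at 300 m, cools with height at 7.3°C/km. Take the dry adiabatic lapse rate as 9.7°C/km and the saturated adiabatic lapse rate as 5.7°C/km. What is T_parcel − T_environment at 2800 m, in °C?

-2.4°C (parcel cooler than environment)

Parcel:
  Dry to 1900 m: -9.7 × 1.6 km = -15.52°C, so T = 4.58°C.
  Saturated to 2800 m: -5.7 × 0.9 km = -5.13°C, so T = -0.55°C.
Environment:
  Environment to 2800 m: -7.3 × 2.5 km = -18.25°C, so T = 1.85°C.
T_parcel − T_env = -0.55 − 1.85 = -2.4°C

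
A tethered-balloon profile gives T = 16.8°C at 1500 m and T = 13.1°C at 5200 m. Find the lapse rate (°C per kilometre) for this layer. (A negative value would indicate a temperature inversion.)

Γ = −ΔT/Δz = (16.8 − 13.1) / (5200 − 1500) m
  = 3.7°C / 3.7 km = 1°C/km

1°C/km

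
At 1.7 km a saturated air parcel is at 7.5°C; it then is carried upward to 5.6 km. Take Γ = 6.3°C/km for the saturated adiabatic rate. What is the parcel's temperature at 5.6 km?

1700–5600 m, saturated adiabatic: Δz = 3.9 km ⇒ ΔT = -24.57°C; T = -17.07°C

-17.07°C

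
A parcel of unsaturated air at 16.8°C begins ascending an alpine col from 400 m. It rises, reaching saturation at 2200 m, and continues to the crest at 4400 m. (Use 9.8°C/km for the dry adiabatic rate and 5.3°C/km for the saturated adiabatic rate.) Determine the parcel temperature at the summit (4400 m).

Dry to 2200 m: -9.8 × 1.8 km = -17.64°C, so T = -0.84°C.
Saturated to 4400 m: -5.3 × 2.2 km = -11.66°C, so T = -12.5°C.

-12.5°C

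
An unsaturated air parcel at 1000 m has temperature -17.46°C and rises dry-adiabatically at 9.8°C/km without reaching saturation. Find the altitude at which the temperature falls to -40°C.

3300 m

Height above start = (-17.46 − (-40)) / 9.8 = 2.3 km
Altitude = 1000 m + 2300 m = 3300 m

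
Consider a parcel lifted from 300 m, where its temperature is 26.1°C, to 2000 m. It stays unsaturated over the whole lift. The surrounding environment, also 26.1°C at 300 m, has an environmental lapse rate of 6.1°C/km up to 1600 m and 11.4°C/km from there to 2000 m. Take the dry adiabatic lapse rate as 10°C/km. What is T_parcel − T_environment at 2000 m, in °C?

-4.51°C (parcel cooler than environment)

Parcel:
  300–2000 m, dry: Δz = 1.7 km ⇒ ΔT = -17°C; T = 9.1°C
Environment:
  300–1600 m, environment, lower layer: Δz = 1.3 km ⇒ ΔT = -7.93°C; T = 18.17°C
  1600–2000 m, environment, upper layer: Δz = 0.4 km ⇒ ΔT = -4.56°C; T = 13.61°C
T_parcel − T_env = 9.1 − 13.61 = -4.51°C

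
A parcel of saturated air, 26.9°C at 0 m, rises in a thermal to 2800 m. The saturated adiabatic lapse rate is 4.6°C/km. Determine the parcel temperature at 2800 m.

14.02°C

From 0 m to 2800 m (saturated adiabatic): cools by 4.6 × 2.8 = 12.88°C, giving 14.02°C.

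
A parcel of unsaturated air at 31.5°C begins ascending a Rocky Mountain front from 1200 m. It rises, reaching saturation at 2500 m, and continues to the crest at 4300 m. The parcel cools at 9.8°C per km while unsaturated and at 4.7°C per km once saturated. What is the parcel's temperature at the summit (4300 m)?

10.3°C

1200 → 2500 m (dry, 9.8°C/km): ΔT = -9.8 × 1.3 = -12.74°C → T = 18.76°C
2500 → 4300 m (saturated, 4.7°C/km): ΔT = -4.7 × 1.8 = -8.46°C → T = 10.3°C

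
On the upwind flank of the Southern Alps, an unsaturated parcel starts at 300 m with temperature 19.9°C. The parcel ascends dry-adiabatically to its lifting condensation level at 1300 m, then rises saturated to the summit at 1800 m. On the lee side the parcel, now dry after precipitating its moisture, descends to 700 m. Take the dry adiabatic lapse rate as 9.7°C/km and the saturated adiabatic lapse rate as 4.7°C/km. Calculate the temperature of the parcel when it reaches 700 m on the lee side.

18.52°C

Dry to 1300 m: -9.7 × 1 km = -9.7°C, so T = 10.2°C.
Saturated to 1800 m: -4.7 × 0.5 km = -2.35°C, so T = 7.85°C.
Dry descent to 700 m: +9.7 × 1.1 km = +10.67°C, so T = 18.52°C.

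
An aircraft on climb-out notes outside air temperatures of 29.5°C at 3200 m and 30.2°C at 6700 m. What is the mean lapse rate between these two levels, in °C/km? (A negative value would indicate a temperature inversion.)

Γ = −ΔT/Δz = (29.5 − 30.2) / (6700 − 3200) m
  = -0.7°C / 3.5 km = -0.2°C/km

-0.2°C/km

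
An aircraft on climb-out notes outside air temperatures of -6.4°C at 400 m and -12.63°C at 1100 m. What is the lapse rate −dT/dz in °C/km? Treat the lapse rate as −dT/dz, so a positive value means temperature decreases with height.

Γ = −ΔT/Δz = (-6.4 − (-12.63)) / (1100 − 400) m
  = 6.23°C / 0.7 km = 8.9°C/km

8.9°C/km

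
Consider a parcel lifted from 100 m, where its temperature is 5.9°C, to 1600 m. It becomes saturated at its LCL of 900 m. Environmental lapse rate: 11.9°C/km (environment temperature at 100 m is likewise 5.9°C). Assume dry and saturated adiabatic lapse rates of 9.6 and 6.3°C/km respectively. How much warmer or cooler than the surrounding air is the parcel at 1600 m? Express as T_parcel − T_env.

+5.76°C (parcel warmer than environment)

Parcel:
  Dry to 900 m: -9.6 × 0.8 km = -7.68°C, so T = -1.78°C.
  Saturated to 1600 m: -6.3 × 0.7 km = -4.41°C, so T = -6.19°C.
Environment:
  Environment to 1600 m: -11.9 × 1.5 km = -17.85°C, so T = -11.95°C.
T_parcel − T_env = -6.19 − (-11.95) = +5.76°C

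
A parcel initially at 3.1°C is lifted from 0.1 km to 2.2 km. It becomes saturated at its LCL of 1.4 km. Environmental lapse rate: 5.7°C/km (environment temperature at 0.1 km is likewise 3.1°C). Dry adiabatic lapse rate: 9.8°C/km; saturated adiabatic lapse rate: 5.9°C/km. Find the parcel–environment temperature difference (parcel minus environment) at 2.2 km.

-5.49°C (parcel cooler than environment)

Parcel:
  From 100 m to 1400 m (dry): cools by 9.8 × 1.3 = 12.74°C, giving -9.64°C.
  From 1400 m to 2200 m (saturated): cools by 5.9 × 0.8 = 4.72°C, giving -14.36°C.
Environment:
  From 100 m to 2200 m (environment): cools by 5.7 × 2.1 = 11.97°C, giving -8.87°C.
T_parcel − T_env = -14.36 − (-8.87) = -5.49°C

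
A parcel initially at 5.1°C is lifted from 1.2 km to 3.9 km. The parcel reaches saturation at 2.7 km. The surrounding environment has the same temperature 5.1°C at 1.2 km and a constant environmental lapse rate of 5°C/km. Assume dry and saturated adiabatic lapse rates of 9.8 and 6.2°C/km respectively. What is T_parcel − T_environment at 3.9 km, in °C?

Parcel:
  1200 → 2700 m (dry, 9.8°C/km): ΔT = -9.8 × 1.5 = -14.7°C → T = -9.6°C
  2700 → 3900 m (saturated, 6.2°C/km): ΔT = -6.2 × 1.2 = -7.44°C → T = -17.04°C
Environment:
  1200 → 3900 m (environment, 5°C/km): ΔT = -5 × 2.7 = -13.5°C → T = -8.4°C
T_parcel − T_env = -17.04 − (-8.4) = -8.64°C

-8.64°C (parcel cooler than environment)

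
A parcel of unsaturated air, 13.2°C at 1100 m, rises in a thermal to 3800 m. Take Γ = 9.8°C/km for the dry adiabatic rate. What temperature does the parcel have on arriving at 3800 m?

-13.26°C

1100 → 3800 m (dry adiabatic, 9.8°C/km): ΔT = -9.8 × 2.7 = -26.46°C → T = -13.26°C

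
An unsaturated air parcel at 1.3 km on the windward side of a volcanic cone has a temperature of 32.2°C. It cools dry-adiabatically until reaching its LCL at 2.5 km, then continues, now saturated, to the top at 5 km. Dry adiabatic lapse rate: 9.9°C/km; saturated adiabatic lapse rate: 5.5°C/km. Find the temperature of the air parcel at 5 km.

6.57°C

1300 → 2500 m (dry, 9.9°C/km): ΔT = -9.9 × 1.2 = -11.88°C → T = 20.32°C
2500 → 5000 m (saturated, 5.5°C/km): ΔT = -5.5 × 2.5 = -13.75°C → T = 6.57°C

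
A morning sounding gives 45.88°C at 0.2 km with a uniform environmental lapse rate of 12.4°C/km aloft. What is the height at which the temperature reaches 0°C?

Height above start = (45.88 − 0) / 12.4 = 3.7 km
Altitude = 200 m + 3700 m = 3900 m

3.9 km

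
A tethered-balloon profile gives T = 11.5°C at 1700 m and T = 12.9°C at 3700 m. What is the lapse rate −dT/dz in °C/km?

Γ = −ΔT/Δz = (11.5 − 12.9) / (3700 − 1700) m
  = -1.4°C / 2 km = -0.7°C/km

-0.7°C/km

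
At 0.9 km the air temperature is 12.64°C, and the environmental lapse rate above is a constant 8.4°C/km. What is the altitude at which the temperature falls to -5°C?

Height above start = (12.64 − (-5)) / 8.4 = 2.1 km
Altitude = 900 m + 2100 m = 3000 m

3 km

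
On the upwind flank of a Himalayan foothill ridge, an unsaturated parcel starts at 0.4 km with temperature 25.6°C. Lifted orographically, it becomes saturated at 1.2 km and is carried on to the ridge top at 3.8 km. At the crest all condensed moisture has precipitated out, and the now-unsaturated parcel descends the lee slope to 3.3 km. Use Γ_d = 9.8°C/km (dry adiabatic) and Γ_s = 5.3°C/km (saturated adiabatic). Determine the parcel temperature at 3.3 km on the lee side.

8.88°C

Dry to 1200 m: -9.8 × 0.8 km = -7.84°C, so T = 17.76°C.
Saturated to 3800 m: -5.3 × 2.6 km = -13.78°C, so T = 3.98°C.
Dry descent to 3300 m: +9.8 × 0.5 km = +4.9°C, so T = 8.88°C.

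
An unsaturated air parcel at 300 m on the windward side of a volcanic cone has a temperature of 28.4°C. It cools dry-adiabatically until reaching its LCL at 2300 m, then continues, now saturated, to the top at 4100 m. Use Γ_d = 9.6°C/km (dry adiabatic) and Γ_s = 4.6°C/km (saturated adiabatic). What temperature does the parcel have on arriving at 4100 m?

0.92°C

300 → 2300 m (dry, 9.6°C/km): ΔT = -9.6 × 2 = -19.2°C → T = 9.2°C
2300 → 4100 m (saturated, 4.6°C/km): ΔT = -4.6 × 1.8 = -8.28°C → T = 0.92°C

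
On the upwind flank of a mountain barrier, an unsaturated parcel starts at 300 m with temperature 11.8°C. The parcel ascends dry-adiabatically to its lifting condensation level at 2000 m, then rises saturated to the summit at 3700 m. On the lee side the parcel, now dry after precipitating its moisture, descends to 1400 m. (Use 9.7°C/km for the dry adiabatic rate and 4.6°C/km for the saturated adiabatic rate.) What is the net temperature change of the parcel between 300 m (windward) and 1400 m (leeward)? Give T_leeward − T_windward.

From 300 m to 2000 m (dry): cools by 9.7 × 1.7 = 16.49°C, giving -4.69°C.
From 2000 m to 3700 m (saturated): cools by 4.6 × 1.7 = 7.82°C, giving -12.51°C.
From 3700 m to 1400 m (dry descent): warms by 9.7 × 2.3 = 22.31°C, giving 9.8°C.
Net change vs windward start: 9.8 − 11.8 = -2°C

-2°C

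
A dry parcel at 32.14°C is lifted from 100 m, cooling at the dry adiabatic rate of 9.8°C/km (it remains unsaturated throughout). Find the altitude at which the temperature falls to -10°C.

Height above start = (32.14 − (-10)) / 9.8 = 4.3 km
Altitude = 100 m + 4300 m = 4400 m

4400 m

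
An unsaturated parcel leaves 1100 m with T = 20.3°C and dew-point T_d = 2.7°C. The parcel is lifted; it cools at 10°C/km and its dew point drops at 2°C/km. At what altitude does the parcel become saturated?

3300 m

T and T_d converge at 10 − 2 = 8°C per km
Height above start = (20.3 − 2.7) / 8 = 2.2 km
LCL altitude = 1100 m + 2200 m = 3300 m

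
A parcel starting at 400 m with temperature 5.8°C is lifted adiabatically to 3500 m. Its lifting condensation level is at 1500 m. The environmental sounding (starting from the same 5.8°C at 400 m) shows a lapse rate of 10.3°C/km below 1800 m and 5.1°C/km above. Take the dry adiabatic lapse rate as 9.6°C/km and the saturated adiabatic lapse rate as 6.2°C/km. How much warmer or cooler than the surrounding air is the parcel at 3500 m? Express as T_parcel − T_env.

Parcel:
  400–1500 m, dry: Δz = 1.1 km ⇒ ΔT = -10.56°C; T = -4.76°C
  1500–3500 m, saturated: Δz = 2 km ⇒ ΔT = -12.4°C; T = -17.16°C
Environment:
  400–1800 m, environment, lower layer: Δz = 1.4 km ⇒ ΔT = -14.42°C; T = -8.62°C
  1800–3500 m, environment, upper layer: Δz = 1.7 km ⇒ ΔT = -8.67°C; T = -17.29°C
T_parcel − T_env = -17.16 − (-17.29) = +0.13°C

+0.13°C (parcel warmer than environment)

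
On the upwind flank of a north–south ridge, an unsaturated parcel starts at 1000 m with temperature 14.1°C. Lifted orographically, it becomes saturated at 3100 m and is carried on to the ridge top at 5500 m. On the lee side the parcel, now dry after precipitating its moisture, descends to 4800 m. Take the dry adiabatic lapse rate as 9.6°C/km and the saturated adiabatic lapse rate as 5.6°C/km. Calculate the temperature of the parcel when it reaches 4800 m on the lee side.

1000–3100 m, dry: Δz = 2.1 km ⇒ ΔT = -20.16°C; T = -6.06°C
3100–5500 m, saturated: Δz = 2.4 km ⇒ ΔT = -13.44°C; T = -19.5°C
5500–4800 m, dry descent: Δz = 0.7 km ⇒ ΔT = +6.72°C; T = -12.78°C

-12.78°C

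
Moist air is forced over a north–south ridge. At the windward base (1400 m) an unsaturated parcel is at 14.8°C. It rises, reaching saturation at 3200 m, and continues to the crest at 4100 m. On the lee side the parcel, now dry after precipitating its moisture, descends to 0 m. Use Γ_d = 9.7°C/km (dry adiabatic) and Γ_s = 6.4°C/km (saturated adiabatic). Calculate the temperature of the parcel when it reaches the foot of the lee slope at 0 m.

1400–3200 m, dry: Δz = 1.8 km ⇒ ΔT = -17.46°C; T = -2.66°C
3200–4100 m, saturated: Δz = 0.9 km ⇒ ΔT = -5.76°C; T = -8.42°C
4100–0 m, dry descent: Δz = 4.1 km ⇒ ΔT = +39.77°C; T = 31.35°C

31.35°C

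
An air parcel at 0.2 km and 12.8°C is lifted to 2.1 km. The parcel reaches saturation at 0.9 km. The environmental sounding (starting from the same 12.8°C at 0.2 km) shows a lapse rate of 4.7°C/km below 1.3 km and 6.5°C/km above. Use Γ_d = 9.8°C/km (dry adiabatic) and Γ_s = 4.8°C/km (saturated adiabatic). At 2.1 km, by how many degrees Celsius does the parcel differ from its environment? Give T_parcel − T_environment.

-2.25°C (parcel cooler than environment)

Parcel:
  200 → 900 m (dry, 9.8°C/km): ΔT = -9.8 × 0.7 = -6.86°C → T = 5.94°C
  900 → 2100 m (saturated, 4.8°C/km): ΔT = -4.8 × 1.2 = -5.76°C → T = 0.18°C
Environment:
  200 → 1300 m (environment, lower layer, 4.7°C/km): ΔT = -4.7 × 1.1 = -5.17°C → T = 7.63°C
  1300 → 2100 m (environment, upper layer, 6.5°C/km): ΔT = -6.5 × 0.8 = -5.2°C → T = 2.43°C
T_parcel − T_env = 0.18 − 2.43 = -2.25°C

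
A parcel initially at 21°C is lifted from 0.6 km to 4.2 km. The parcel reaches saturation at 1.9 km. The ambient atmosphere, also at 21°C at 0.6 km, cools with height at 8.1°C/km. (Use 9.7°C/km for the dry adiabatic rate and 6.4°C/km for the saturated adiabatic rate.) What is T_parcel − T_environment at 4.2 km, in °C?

Parcel:
  Dry to 1900 m: -9.7 × 1.3 km = -12.61°C, so T = 8.39°C.
  Saturated to 4200 m: -6.4 × 2.3 km = -14.72°C, so T = -6.33°C.
Environment:
  Environment to 4200 m: -8.1 × 3.6 km = -29.16°C, so T = -8.16°C.
T_parcel − T_env = -6.33 − (-8.16) = +1.83°C

+1.83°C (parcel warmer than environment)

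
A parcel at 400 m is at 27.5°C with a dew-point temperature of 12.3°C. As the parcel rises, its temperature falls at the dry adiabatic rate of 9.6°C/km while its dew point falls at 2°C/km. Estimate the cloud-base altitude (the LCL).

T and T_d converge at 9.6 − 2 = 7.6°C per km
Height above start = (27.5 − 12.3) / 7.6 = 2 km
LCL altitude = 400 m + 2000 m = 2400 m

2400 m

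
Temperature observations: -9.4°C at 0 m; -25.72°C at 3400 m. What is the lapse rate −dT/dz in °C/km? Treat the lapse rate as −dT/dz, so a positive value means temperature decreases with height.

4.8°C/km

Γ = −ΔT/Δz = (-9.4 − (-25.72)) / (3400 − 0) m
  = 16.32°C / 3.4 km = 4.8°C/km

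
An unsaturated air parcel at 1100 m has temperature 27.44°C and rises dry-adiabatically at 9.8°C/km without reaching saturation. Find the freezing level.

3900 m

Height above start = (27.44 − 0) / 9.8 = 2.8 km
Altitude = 1100 m + 2800 m = 3900 m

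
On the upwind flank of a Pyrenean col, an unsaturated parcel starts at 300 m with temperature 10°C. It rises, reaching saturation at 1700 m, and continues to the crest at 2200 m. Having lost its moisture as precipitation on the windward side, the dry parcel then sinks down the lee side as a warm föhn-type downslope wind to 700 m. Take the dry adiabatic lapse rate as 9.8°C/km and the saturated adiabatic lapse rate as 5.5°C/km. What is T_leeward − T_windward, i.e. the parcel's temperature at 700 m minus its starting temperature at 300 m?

-1.77°C

Dry to 1700 m: -9.8 × 1.4 km = -13.72°C, so T = -3.72°C.
Saturated to 2200 m: -5.5 × 0.5 km = -2.75°C, so T = -6.47°C.
Dry descent to 700 m: +9.8 × 1.5 km = +14.7°C, so T = 8.23°C.
Net change vs windward start: 8.23 − 10 = -1.77°C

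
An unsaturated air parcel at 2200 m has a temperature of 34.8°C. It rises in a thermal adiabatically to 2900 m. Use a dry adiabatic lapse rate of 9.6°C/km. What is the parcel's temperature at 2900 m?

28.08°C

From 2200 m to 2900 m (dry adiabatic): cools by 9.6 × 0.7 = 6.72°C, giving 28.08°C.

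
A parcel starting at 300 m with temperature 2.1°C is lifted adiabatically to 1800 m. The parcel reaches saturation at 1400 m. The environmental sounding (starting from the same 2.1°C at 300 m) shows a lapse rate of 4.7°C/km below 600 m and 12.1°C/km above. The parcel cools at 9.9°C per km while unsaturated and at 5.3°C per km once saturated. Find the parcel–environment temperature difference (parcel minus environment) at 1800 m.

Parcel:
  300 → 1400 m (dry, 9.9°C/km): ΔT = -9.9 × 1.1 = -10.89°C → T = -8.79°C
  1400 → 1800 m (saturated, 5.3°C/km): ΔT = -5.3 × 0.4 = -2.12°C → T = -10.91°C
Environment:
  300 → 600 m (environment, lower layer, 4.7°C/km): ΔT = -4.7 × 0.3 = -1.41°C → T = 0.69°C
  600 → 1800 m (environment, upper layer, 12.1°C/km): ΔT = -12.1 × 1.2 = -14.52°C → T = -13.83°C
T_parcel − T_env = -10.91 − (-13.83) = +2.92°C

+2.92°C (parcel warmer than environment)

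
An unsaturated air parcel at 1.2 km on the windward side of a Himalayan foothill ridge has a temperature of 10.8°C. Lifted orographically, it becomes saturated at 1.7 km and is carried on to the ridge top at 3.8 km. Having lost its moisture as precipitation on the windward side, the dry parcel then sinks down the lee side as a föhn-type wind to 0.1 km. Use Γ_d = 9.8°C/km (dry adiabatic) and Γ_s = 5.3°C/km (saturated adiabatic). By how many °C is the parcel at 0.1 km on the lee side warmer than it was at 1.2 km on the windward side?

+20.23°C

1200–1700 m, dry: Δz = 0.5 km ⇒ ΔT = -4.9°C; T = 5.9°C
1700–3800 m, saturated: Δz = 2.1 km ⇒ ΔT = -11.13°C; T = -5.23°C
3800–100 m, dry descent: Δz = 3.7 km ⇒ ΔT = +36.26°C; T = 31.03°C
Net change vs windward start: 31.03 − 10.8 = +20.23°C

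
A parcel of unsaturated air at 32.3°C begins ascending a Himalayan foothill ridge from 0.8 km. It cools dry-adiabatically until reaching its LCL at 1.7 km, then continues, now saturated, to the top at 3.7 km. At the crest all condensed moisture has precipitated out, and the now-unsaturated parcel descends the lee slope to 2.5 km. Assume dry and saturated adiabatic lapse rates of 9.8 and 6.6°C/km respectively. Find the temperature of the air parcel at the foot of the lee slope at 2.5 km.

22.04°C

Dry to 1700 m: -9.8 × 0.9 km = -8.82°C, so T = 23.48°C.
Saturated to 3700 m: -6.6 × 2 km = -13.2°C, so T = 10.28°C.
Dry descent to 2500 m: +9.8 × 1.2 km = +11.76°C, so T = 22.04°C.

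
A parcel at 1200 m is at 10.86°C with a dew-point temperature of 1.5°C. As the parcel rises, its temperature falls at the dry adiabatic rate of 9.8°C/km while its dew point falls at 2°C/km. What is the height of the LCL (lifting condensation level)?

2400 m

T and T_d converge at 9.8 − 2 = 7.8°C per km
Height above start = (10.86 − 1.5) / 7.8 = 1.2 km
LCL altitude = 1200 m + 1200 m = 2400 m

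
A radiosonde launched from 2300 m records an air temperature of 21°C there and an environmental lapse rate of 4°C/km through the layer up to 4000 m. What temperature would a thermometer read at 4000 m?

14.2°C

From 2300 m to 4000 m (environmental): cools by 4 × 1.7 = 6.8°C, giving 14.2°C.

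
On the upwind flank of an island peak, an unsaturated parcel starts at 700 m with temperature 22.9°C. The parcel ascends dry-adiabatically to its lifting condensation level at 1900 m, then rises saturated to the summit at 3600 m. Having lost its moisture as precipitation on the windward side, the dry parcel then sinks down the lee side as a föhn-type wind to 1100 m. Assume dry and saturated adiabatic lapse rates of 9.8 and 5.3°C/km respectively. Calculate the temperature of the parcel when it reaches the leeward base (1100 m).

700–1900 m, dry: Δz = 1.2 km ⇒ ΔT = -11.76°C; T = 11.14°C
1900–3600 m, saturated: Δz = 1.7 km ⇒ ΔT = -9.01°C; T = 2.13°C
3600–1100 m, dry descent: Δz = 2.5 km ⇒ ΔT = +24.5°C; T = 26.63°C

26.63°C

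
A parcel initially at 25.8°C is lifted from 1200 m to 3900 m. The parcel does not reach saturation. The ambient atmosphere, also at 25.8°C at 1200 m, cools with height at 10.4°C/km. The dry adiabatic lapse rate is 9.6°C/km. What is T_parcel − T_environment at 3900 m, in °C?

Parcel:
  1200 → 3900 m (dry, 9.6°C/km): ΔT = -9.6 × 2.7 = -25.92°C → T = -0.12°C
Environment:
  1200 → 3900 m (environment, 10.4°C/km): ΔT = -10.4 × 2.7 = -28.08°C → T = -2.28°C
T_parcel − T_env = -0.12 − (-2.28) = +2.16°C

+2.16°C (parcel warmer than environment)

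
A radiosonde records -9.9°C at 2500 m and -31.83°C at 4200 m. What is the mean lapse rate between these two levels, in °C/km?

Γ = −ΔT/Δz = (-9.9 − (-31.83)) / (4200 − 2500) m
  = 21.93°C / 1.7 km = 12.9°C/km

12.9°C/km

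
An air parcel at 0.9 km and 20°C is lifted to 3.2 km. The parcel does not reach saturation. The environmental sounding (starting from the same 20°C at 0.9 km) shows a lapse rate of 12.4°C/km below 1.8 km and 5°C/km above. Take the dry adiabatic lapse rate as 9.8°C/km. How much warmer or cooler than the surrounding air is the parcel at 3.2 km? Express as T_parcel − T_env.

Parcel:
  Dry to 3200 m: -9.8 × 2.3 km = -22.54°C, so T = -2.54°C.
Environment:
  Environment, lower layer to 1800 m: -12.4 × 0.9 km = -11.16°C, so T = 8.84°C.
  Environment, upper layer to 3200 m: -5 × 1.4 km = -7°C, so T = 1.84°C.
T_parcel − T_env = -2.54 − 1.84 = -4.38°C

-4.38°C (parcel cooler than environment)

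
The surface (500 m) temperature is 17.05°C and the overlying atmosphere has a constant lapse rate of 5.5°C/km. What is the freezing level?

Height above start = (17.05 − 0) / 5.5 = 3.1 km
Altitude = 500 m + 3100 m = 3600 m

3600 m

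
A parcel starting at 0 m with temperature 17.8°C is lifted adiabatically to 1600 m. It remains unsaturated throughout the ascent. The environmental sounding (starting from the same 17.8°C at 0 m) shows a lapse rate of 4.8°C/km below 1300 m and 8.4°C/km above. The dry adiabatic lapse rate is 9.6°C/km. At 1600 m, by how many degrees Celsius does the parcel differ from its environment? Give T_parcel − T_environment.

-6.6°C (parcel cooler than environment)

Parcel:
  Dry to 1600 m: -9.6 × 1.6 km = -15.36°C, so T = 2.44°C.
Environment:
  Environment, lower layer to 1300 m: -4.8 × 1.3 km = -6.24°C, so T = 11.56°C.
  Environment, upper layer to 1600 m: -8.4 × 0.3 km = -2.52°C, so T = 9.04°C.
T_parcel − T_env = 2.44 − 9.04 = -6.6°C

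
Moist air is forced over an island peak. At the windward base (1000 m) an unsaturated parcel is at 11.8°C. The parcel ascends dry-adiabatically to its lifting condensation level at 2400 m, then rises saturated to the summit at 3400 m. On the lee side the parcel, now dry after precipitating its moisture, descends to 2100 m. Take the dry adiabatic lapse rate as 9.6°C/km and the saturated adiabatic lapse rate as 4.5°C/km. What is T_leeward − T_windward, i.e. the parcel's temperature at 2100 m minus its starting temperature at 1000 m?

From 1000 m to 2400 m (dry): cools by 9.6 × 1.4 = 13.44°C, giving -1.64°C.
From 2400 m to 3400 m (saturated): cools by 4.5 × 1 = 4.5°C, giving -6.14°C.
From 3400 m to 2100 m (dry descent): warms by 9.6 × 1.3 = 12.48°C, giving 6.34°C.
Net change vs windward start: 6.34 − 11.8 = -5.46°C

-5.46°C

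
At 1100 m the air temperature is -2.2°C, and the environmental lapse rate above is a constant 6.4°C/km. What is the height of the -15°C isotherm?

3100 m

Height above start = (-2.2 − (-15)) / 6.4 = 2 km
Altitude = 1100 m + 2000 m = 3100 m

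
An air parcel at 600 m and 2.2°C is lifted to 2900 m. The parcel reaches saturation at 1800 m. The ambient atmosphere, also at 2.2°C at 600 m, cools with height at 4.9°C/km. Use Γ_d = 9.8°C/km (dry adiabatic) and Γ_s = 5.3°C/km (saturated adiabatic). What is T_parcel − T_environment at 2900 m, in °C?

Parcel:
  600 → 1800 m (dry, 9.8°C/km): ΔT = -9.8 × 1.2 = -11.76°C → T = -9.56°C
  1800 → 2900 m (saturated, 5.3°C/km): ΔT = -5.3 × 1.1 = -5.83°C → T = -15.39°C
Environment:
  600 → 2900 m (environment, 4.9°C/km): ΔT = -4.9 × 2.3 = -11.27°C → T = -9.07°C
T_parcel − T_env = -15.39 − (-9.07) = -6.32°C

-6.32°C (parcel cooler than environment)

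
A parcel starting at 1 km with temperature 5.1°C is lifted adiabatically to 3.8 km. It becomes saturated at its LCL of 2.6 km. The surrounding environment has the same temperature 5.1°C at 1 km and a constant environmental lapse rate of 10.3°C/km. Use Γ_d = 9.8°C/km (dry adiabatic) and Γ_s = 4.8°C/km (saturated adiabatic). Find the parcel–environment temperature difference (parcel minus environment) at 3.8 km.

+7.4°C (parcel warmer than environment)

Parcel:
  From 1000 m to 2600 m (dry): cools by 9.8 × 1.6 = 15.68°C, giving -10.58°C.
  From 2600 m to 3800 m (saturated): cools by 4.8 × 1.2 = 5.76°C, giving -16.34°C.
Environment:
  From 1000 m to 3800 m (environment): cools by 10.3 × 2.8 = 28.84°C, giving -23.74°C.
T_parcel − T_env = -16.34 − (-23.74) = +7.4°C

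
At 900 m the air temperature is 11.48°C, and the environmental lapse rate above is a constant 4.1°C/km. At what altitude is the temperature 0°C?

Height above start = (11.48 − 0) / 4.1 = 2.8 km
Altitude = 900 m + 2800 m = 3700 m

3700 m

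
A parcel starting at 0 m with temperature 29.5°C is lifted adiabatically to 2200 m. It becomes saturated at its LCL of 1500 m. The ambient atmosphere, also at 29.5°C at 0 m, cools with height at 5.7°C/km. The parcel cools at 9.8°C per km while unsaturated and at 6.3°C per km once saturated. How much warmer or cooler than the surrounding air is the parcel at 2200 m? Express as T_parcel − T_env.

-6.57°C (parcel cooler than environment)

Parcel:
  Dry to 1500 m: -9.8 × 1.5 km = -14.7°C, so T = 14.8°C.
  Saturated to 2200 m: -6.3 × 0.7 km = -4.41°C, so T = 10.39°C.
Environment:
  Environment to 2200 m: -5.7 × 2.2 km = -12.54°C, so T = 16.96°C.
T_parcel − T_env = 10.39 − 16.96 = -6.57°C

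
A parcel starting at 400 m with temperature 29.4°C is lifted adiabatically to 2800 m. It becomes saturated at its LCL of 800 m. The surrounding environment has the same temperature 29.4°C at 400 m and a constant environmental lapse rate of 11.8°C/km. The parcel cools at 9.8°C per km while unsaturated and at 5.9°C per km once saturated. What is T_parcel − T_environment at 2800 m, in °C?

+12.6°C (parcel warmer than environment)

Parcel:
  400 → 800 m (dry, 9.8°C/km): ΔT = -9.8 × 0.4 = -3.92°C → T = 25.48°C
  800 → 2800 m (saturated, 5.9°C/km): ΔT = -5.9 × 2 = -11.8°C → T = 13.68°C
Environment:
  400 → 2800 m (environment, 11.8°C/km): ΔT = -11.8 × 2.4 = -28.32°C → T = 1.08°C
T_parcel − T_env = 13.68 − 1.08 = +12.6°C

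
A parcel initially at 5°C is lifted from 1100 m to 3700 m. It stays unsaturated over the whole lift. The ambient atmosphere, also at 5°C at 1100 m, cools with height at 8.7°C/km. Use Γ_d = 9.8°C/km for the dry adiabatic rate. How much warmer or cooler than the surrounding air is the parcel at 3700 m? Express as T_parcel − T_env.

Parcel:
  From 1100 m to 3700 m (dry): cools by 9.8 × 2.6 = 25.48°C, giving -20.48°C.
Environment:
  From 1100 m to 3700 m (environment): cools by 8.7 × 2.6 = 22.62°C, giving -17.62°C.
T_parcel − T_env = -20.48 − (-17.62) = -2.86°C

-2.86°C (parcel cooler than environment)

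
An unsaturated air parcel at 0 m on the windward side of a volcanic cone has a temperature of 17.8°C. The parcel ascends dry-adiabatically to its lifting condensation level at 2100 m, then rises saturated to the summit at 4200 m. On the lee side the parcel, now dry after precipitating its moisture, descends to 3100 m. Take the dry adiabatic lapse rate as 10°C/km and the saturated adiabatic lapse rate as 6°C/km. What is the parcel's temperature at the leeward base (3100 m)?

From 0 m to 2100 m (dry): cools by 10 × 2.1 = 21°C, giving -3.2°C.
From 2100 m to 4200 m (saturated): cools by 6 × 2.1 = 12.6°C, giving -15.8°C.
From 4200 m to 3100 m (dry descent): warms by 10 × 1.1 = 11°C, giving -4.8°C.

-4.8°C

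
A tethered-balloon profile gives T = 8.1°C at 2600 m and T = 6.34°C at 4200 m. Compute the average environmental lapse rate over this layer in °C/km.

Γ = −ΔT/Δz = (8.1 − 6.34) / (4200 − 2600) m
  = 1.76°C / 1.6 km = 1.1°C/km

1.1°C/km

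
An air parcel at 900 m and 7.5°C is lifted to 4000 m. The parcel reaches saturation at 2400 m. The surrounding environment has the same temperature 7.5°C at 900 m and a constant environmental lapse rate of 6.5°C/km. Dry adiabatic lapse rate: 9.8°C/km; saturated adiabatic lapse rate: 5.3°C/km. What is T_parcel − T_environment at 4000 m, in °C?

-3.03°C (parcel cooler than environment)

Parcel:
  From 900 m to 2400 m (dry): cools by 9.8 × 1.5 = 14.7°C, giving -7.2°C.
  From 2400 m to 4000 m (saturated): cools by 5.3 × 1.6 = 8.48°C, giving -15.68°C.
Environment:
  From 900 m to 4000 m (environment): cools by 6.5 × 3.1 = 20.15°C, giving -12.65°C.
T_parcel − T_env = -15.68 − (-12.65) = -3.03°C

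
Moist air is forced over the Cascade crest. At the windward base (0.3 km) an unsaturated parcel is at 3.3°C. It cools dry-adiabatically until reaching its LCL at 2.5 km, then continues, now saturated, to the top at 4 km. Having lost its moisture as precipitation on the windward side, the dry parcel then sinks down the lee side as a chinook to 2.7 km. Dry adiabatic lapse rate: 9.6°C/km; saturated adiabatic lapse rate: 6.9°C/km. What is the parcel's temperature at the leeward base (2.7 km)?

-15.69°C

Dry to 2500 m: -9.6 × 2.2 km = -21.12°C, so T = -17.82°C.
Saturated to 4000 m: -6.9 × 1.5 km = -10.35°C, so T = -28.17°C.
Dry descent to 2700 m: +9.6 × 1.3 km = +12.48°C, so T = -15.69°C.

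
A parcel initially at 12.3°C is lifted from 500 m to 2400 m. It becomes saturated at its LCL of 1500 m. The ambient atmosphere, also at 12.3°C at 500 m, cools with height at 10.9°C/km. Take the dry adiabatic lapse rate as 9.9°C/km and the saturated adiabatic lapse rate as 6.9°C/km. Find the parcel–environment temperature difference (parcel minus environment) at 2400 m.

+4.6°C (parcel warmer than environment)

Parcel:
  Dry to 1500 m: -9.9 × 1 km = -9.9°C, so T = 2.4°C.
  Saturated to 2400 m: -6.9 × 0.9 km = -6.21°C, so T = -3.81°C.
Environment:
  Environment to 2400 m: -10.9 × 1.9 km = -20.71°C, so T = -8.41°C.
T_parcel − T_env = -3.81 − (-8.41) = +4.6°C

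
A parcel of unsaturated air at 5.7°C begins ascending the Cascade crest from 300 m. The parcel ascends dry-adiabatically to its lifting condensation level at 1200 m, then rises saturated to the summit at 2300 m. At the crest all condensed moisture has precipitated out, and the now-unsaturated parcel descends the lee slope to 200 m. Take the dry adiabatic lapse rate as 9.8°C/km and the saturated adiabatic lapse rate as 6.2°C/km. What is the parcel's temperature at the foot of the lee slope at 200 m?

10.64°C

300–1200 m, dry: Δz = 0.9 km ⇒ ΔT = -8.82°C; T = -3.12°C
1200–2300 m, saturated: Δz = 1.1 km ⇒ ΔT = -6.82°C; T = -9.94°C
2300–200 m, dry descent: Δz = 2.1 km ⇒ ΔT = +20.58°C; T = 10.64°C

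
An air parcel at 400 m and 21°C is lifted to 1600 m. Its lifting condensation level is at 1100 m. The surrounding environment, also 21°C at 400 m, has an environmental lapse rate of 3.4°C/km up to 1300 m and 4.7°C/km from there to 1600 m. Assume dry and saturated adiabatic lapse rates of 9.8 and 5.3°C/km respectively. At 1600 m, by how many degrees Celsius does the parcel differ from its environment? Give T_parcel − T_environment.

Parcel:
  400 → 1100 m (dry, 9.8°C/km): ΔT = -9.8 × 0.7 = -6.86°C → T = 14.14°C
  1100 → 1600 m (saturated, 5.3°C/km): ΔT = -5.3 × 0.5 = -2.65°C → T = 11.49°C
Environment:
  400 → 1300 m (environment, lower layer, 3.4°C/km): ΔT = -3.4 × 0.9 = -3.06°C → T = 17.94°C
  1300 → 1600 m (environment, upper layer, 4.7°C/km): ΔT = -4.7 × 0.3 = -1.41°C → T = 16.53°C
T_parcel − T_env = 11.49 − 16.53 = -5.04°C

-5.04°C (parcel cooler than environment)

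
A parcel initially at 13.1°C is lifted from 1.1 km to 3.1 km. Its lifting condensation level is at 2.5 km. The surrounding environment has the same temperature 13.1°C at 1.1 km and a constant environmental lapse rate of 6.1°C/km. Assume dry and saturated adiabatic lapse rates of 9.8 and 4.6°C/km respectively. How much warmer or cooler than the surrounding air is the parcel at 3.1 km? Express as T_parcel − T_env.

Parcel:
  From 1100 m to 2500 m (dry): cools by 9.8 × 1.4 = 13.72°C, giving -0.62°C.
  From 2500 m to 3100 m (saturated): cools by 4.6 × 0.6 = 2.76°C, giving -3.38°C.
Environment:
  From 1100 m to 3100 m (environment): cools by 6.1 × 2 = 12.2°C, giving 0.9°C.
T_parcel − T_env = -3.38 − 0.9 = -4.28°C

-4.28°C (parcel cooler than environment)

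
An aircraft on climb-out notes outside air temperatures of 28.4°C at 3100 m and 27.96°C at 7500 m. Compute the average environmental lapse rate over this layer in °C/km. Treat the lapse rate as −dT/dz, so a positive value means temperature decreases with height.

Γ = −ΔT/Δz = (28.4 − 27.96) / (7500 − 3100) m
  = 0.44°C / 4.4 km = 0.1°C/km

0.1°C/km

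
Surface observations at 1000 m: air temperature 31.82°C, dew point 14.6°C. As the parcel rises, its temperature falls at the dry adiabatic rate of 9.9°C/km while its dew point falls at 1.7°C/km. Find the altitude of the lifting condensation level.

T and T_d converge at 9.9 − 1.7 = 8.2°C per km
Height above start = (31.82 − 14.6) / 8.2 = 2.1 km
LCL altitude = 1000 m + 2100 m = 3100 m

3100 m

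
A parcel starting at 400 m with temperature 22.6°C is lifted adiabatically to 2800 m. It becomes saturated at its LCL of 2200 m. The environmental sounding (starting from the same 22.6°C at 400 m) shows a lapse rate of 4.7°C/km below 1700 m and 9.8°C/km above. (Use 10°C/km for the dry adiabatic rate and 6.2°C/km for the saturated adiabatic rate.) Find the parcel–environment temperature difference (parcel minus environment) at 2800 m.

Parcel:
  From 400 m to 2200 m (dry): cools by 10 × 1.8 = 18°C, giving 4.6°C.
  From 2200 m to 2800 m (saturated): cools by 6.2 × 0.6 = 3.72°C, giving 0.88°C.
Environment:
  From 400 m to 1700 m (environment, lower layer): cools by 4.7 × 1.3 = 6.11°C, giving 16.49°C.
  From 1700 m to 2800 m (environment, upper layer): cools by 9.8 × 1.1 = 10.78°C, giving 5.71°C.
T_parcel − T_env = 0.88 − 5.71 = -4.83°C

-4.83°C (parcel cooler than environment)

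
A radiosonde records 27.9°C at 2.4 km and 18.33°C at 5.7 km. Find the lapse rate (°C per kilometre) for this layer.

Γ = −ΔT/Δz = (27.9 − 18.33) / (5700 − 2400) m
  = 9.57°C / 3.3 km = 2.9°C/km

2.9°C/km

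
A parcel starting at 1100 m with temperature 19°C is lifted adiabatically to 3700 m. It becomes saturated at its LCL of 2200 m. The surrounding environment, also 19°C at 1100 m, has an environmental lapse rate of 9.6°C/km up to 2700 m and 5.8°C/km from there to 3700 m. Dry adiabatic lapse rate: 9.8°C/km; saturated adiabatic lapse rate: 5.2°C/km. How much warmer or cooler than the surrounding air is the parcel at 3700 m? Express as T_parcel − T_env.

+2.58°C (parcel warmer than environment)

Parcel:
  Dry to 2200 m: -9.8 × 1.1 km = -10.78°C, so T = 8.22°C.
  Saturated to 3700 m: -5.2 × 1.5 km = -7.8°C, so T = 0.42°C.
Environment:
  Environment, lower layer to 2700 m: -9.6 × 1.6 km = -15.36°C, so T = 3.64°C.
  Environment, upper layer to 3700 m: -5.8 × 1 km = -5.8°C, so T = -2.16°C.
T_parcel − T_env = 0.42 − (-2.16) = +2.58°C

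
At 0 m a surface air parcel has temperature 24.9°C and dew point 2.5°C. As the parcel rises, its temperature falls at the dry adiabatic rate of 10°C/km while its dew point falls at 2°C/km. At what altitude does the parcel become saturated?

T and T_d converge at 10 − 2 = 8°C per km
Height above start = (24.9 − 2.5) / 8 = 2.8 km
LCL altitude = 0 m + 2800 m = 2800 m

2800 m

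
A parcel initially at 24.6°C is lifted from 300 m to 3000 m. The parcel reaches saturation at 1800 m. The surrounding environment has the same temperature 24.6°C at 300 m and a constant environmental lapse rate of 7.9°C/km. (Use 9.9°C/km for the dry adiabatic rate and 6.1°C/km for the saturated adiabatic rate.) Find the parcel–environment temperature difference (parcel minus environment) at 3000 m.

-0.84°C (parcel cooler than environment)

Parcel:
  From 300 m to 1800 m (dry): cools by 9.9 × 1.5 = 14.85°C, giving 9.75°C.
  From 1800 m to 3000 m (saturated): cools by 6.1 × 1.2 = 7.32°C, giving 2.43°C.
Environment:
  From 300 m to 3000 m (environment): cools by 7.9 × 2.7 = 21.33°C, giving 3.27°C.
T_parcel − T_env = 2.43 − 3.27 = -0.84°C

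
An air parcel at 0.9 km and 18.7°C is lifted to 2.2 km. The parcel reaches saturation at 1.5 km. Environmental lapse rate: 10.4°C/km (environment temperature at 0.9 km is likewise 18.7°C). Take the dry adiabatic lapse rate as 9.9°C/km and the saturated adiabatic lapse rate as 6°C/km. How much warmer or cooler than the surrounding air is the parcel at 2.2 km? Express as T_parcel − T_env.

Parcel:
  From 900 m to 1500 m (dry): cools by 9.9 × 0.6 = 5.94°C, giving 12.76°C.
  From 1500 m to 2200 m (saturated): cools by 6 × 0.7 = 4.2°C, giving 8.56°C.
Environment:
  From 900 m to 2200 m (environment): cools by 10.4 × 1.3 = 13.52°C, giving 5.18°C.
T_parcel − T_env = 8.56 − 5.18 = +3.38°C

+3.38°C (parcel warmer than environment)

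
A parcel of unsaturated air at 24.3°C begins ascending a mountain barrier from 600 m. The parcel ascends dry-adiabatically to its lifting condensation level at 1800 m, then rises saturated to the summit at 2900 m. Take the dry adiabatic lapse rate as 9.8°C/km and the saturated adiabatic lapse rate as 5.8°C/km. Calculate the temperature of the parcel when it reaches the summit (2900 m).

Dry to 1800 m: -9.8 × 1.2 km = -11.76°C, so T = 12.54°C.
Saturated to 2900 m: -5.8 × 1.1 km = -6.38°C, so T = 6.16°C.

6.16°C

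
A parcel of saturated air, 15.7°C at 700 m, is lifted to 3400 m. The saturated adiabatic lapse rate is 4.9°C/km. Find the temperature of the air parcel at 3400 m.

2.47°C

700 → 3400 m (saturated adiabatic, 4.9°C/km): ΔT = -4.9 × 2.7 = -13.23°C → T = 2.47°C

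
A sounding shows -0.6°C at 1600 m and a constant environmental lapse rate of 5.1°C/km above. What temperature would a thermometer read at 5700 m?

Environmental to 5700 m: -5.1 × 4.1 km = -20.91°C, so T = -21.51°C.

-21.51°C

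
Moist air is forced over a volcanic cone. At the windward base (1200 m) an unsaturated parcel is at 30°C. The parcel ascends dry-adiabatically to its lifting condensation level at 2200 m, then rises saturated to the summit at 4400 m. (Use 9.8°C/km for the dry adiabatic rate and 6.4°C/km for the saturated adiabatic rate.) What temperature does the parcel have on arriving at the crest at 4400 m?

1200–2200 m, dry: Δz = 1 km ⇒ ΔT = -9.8°C; T = 20.2°C
2200–4400 m, saturated: Δz = 2.2 km ⇒ ΔT = -14.08°C; T = 6.12°C

6.12°C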